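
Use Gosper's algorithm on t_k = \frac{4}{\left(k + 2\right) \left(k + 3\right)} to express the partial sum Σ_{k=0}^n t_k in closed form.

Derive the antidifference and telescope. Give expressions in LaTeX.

S(n) = \frac{2 \left(n + 1\right)}{n + 3}

t_(k+1)/t_k = (k + 2)/(k + 4).
Gosper form: A/B · C(k+1)/C(k) with A=k + 2, B=k + 4, C=1.
Key eq: (k + 2)·f(k+1) = (k + 3)·f(k) + (1).
Bound: deg f ≤ 1.
A polynomial solution: f(k) = k/2.
Certificate R = B(k−1)f/C = k*(k + 3)/2 gives s_k = 2*k/(k + 2).
Check: Δs_k = 4/(k**2 + 5*k + 6). ✓
Σ_(k=0)^n t_k = s_(n+1) − s_(0) = (2*(n + 1)/(n + 3)) − (0), i.e. 2*(n + 1)/(n + 3).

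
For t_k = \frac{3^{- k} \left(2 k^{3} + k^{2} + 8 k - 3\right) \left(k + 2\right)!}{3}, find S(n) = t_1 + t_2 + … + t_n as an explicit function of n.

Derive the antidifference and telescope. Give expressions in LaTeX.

Step 1: r(k) = (k + 3)*(8*k + 2*(k + 1)**3 + (k + 1)**2 + 5)/(3*(2*k**3 + k**2 + 8*k - 3)).
Take A(k)=k/3 + 1, B(k)=1, C(k)=k**3 + k**2/2 + 4*k - 3/2.
Solve (k/3 + 1)·f(k+1) − (1)·f(k) = k**3 + k**2/2 + 4*k - 3/2.
d = 2 from the (1,0,3) case.
Coefficient equations give f(k) = 3*(2*k**2 - 3*k - 3)/2.
Get s_k = R·t_k = (2*k**2 - 3*k - 3)*factorial(k + 2)/3**k with R(k) = B(k−1)f(k)/C(k) = 3*(2*k**2 - 3*k - 3)/(2*k**3 + k**2 + 8*k - 3).
s_(k+1) − s_k = (2*k**3 + k**2 + 8*k - 3)*factorial(k + 2)/(3*3**k) = t_k.
Evaluate: s_(n+1) = 3**(-n - 1)*(2*n**2 + n - 4)*factorial(n + 3); subtract s_(1) = -8 ⇒ S(n) = (24*3**n + 2*n**5*factorial(n) + 13*n**4*factorial(n) + 24*n**3*factorial(n) - n**2*factorial(n) - 38*n*factorial(n) - 24*factorial(n))/(3*3**n).

S(n) = \frac{3^{- n} \left(24 \cdot 3^{n} + 2 n^{5} n! + 13 n^{4} n! + 24 n^{3} n! - n^{2} n! - 38 n n! - 24 n!\right)}{3}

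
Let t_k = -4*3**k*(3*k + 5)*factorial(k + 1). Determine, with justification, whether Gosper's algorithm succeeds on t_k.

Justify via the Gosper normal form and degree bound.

Yes. s_k = -4*3**k*factorial(k + 1).

Ratio r(k) = 3*(k + 2)*(3*k + 8)/(3*k + 5).
A = 3*k + 6, B = 1, C = k + 5/3.
f must satisfy (3*k + 6)·f(k+1) − (1)·f(k) = k + 5/3.
Degrees (1,0,1) ⇒ d ≤ 0.
A polynomial solution: f(k) = 1/3.
R(k) = B(k−1)·f(k)/C(k) = 1/(3*k + 5); s_k = R·t_k = -4*3**k*factorial(k + 1).
Check: Δs_k = -4*3**k*(3*k + 5)*factorial(k + 1). ✓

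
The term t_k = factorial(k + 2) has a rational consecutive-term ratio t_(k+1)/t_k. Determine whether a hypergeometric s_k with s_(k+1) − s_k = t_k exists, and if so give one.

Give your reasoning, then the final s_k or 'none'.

not Gosper-summable; s_k does not exist

Ratio r(k) = k + 3.
Normal form (A,B,C) = (k + 3, 1, 1).
Key eq: (k + 3)·f(k+1) = (1)·f(k) + (1).
d = -1 from the (1,0,0) case.
Negative degree bound (-1): no f exists, t_k not Gosper-summable.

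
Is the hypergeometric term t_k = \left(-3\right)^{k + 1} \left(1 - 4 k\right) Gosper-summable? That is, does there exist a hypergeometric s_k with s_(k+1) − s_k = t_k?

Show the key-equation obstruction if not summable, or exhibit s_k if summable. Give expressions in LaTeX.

t_(k+1)/t_k = 3*(-4*k - 3)/(4*k - 1).
A = -3, B = 1, C = k - 1/4.
Set up (-3)·f(k+1) − (1)·f(k) − (k - 1/4) = 0.
Degrees (0,0,1) ⇒ d ≤ 1.
Coefficient equations give f(k) = -(k - 1)/4.
Then R = B(k−1)f/C = -(k - 1)/(4*k - 1), so s_k = R(k)·t_k = (-3)**(k + 1)*(k - 1).
s_(k+1) − s_k = (-3)**(k + 1)*(1 - 4*k) = t_k.

Yes. s_k = \left(-3\right)^{k + 1} \left(k - 1\right).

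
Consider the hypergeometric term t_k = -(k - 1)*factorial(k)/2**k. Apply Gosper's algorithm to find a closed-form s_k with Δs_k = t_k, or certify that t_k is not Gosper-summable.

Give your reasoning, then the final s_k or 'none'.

r(k) = k*(k + 1)/(2*(k - 1)) after simplifying.
So A=k/2 + 1/2 and B=1, with C=k - 1.
Solve (k/2 + 1/2)·f(k+1) − (1)·f(k) = k - 1.
deg f ≤ 0 (via 1,0,1).
Solve for f: f(k) = 2 (degree 0 ≤ 0).
Certificate R = B(k−1)f/C = 2/(k - 1) gives s_k = -2**(1 - k)*factorial(k).
Verify: -(k - 1)*factorial(k)/2**k matches t_k.

s_k = -2**(1 - k)*factorial(k)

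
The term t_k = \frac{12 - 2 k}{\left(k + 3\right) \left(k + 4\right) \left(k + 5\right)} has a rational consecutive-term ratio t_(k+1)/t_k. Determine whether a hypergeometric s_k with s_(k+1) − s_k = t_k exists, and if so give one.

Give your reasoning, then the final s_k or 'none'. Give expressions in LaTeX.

s_k = \frac{k \left(k + 15\right)}{4 \left(k + 3\right) \left(k + 4\right)}

The ratio is (k - 5)*(k + 3)/((k - 6)*(k + 6)).
A = k + 3, B = k + 6, C = k - 6.
Solve (k + 3)·f(k+1) − (k + 5)·f(k) = k - 6.
Bound: deg f ≤ 2.
Solving with deg f ≤ 2: f(k) = -k*(k + 15)/8.
Certificate R = B(k−1)f/C = -k*(k + 5)*(k + 15)/(8*(k - 6)) gives s_k = k*(k + 15)/(4*(k + 3)*(k + 4)).
Check: Δs_k = 2*(6 - k)/(k**3 + 12*k**2 + 47*k + 60). ✓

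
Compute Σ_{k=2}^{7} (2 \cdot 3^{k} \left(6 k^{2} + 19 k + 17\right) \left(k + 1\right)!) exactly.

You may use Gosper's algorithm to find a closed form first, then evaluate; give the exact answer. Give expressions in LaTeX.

Compute t_(k+1)/t_k: get 3*(6*k**3 + 43*k**2 + 104*k + 84)/(6*k**2 + 19*k + 17).
A = 3*k + 6, B = 1, C = k**2 + 19*k/6 + 17/6.
Need (3*k + 6)·f(k+1) − (1)·f(k) = k**2 + 19*k/6 + 17/6.
d = 1 from the (1,0,2) case.
Solving with deg f ≤ 1: f(k) = (2*k + 1)/6.
Certificate R = B(k−1)f/C = (2*k + 1)/(6*k**2 + 19*k + 17) gives s_k = 2*3**k*(2*k + 1)*factorial(k + 1).
s_(k+1) − s_k = 2*3**k*(6*k**2 + 19*k + 17)*factorial(k + 1) = t_k.
Sum = s_(8) − s_(2); s_(8) = 80949093120, s_(2) = 540 ⇒ 80949092580.

Σ = 80949092580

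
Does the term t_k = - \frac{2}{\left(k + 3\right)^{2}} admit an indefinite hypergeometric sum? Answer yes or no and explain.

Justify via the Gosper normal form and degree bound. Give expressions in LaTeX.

No — the linear system for f has no solution.

r(k) = (k + 3)**2/(k + 4)**2 after simplifying.
Normal form (A,B,C) = (k**2 + 6*k + 9, k**2 + 8*k + 16, 1).
f must satisfy (k**2 + 6*k + 9)·f(k+1) − (k**2 + 6*k + 9)·f(k) = 1.
Bound: deg f ≤ 0.
Generic f = c0 gives residual -1; -1 = 0 cannot hold, so t_k is not Gosper-summable.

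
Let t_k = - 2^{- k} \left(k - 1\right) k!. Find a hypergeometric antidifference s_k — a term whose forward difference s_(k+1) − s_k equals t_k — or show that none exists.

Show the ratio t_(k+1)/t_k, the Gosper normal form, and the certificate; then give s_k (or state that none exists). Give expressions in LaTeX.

Ratio r(k) = k*(k + 1)/(2*(k - 1)).
Gosper form: A/B · C(k+1)/C(k) with A=k/2 + 1/2, B=1, C=k - 1.
Need (k/2 + 1/2)·f(k+1) − (1)·f(k) = k - 1.
deg f ≤ 0 (via 1,0,1).
Solve for f: f(k) = 2 (degree 0 ≤ 0).
R(k) = B(k−1)·f(k)/C(k) = 2/(k - 1); s_k = R·t_k = -2**(1 - k)*factorial(k).
s_(k+1) − s_k = -(k - 1)*factorial(k)/2**k = t_k.

s_k = - 2^{1 - k} k!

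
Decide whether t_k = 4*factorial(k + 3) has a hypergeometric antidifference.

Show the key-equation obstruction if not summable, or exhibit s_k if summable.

t_(k+1)/t_k = k + 4.
Take A(k)=k + 4, B(k)=1, C(k)=1.
Solve (k + 4)·f(k+1) − (1)·f(k) = 1.
deg f ≤ -1 (via 1,0,0).
d = -1 < 0 ⇒ no nonzero polynomial f; not summable.

No — t_k has no hypergeometric antidifference.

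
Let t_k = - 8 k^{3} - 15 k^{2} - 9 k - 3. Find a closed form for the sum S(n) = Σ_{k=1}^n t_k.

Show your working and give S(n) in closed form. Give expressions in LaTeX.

Ratio r(k) = (8*k**3 + 39*k**2 + 63*k + 35)/(8*k**3 + 15*k**2 + 9*k + 3).
Gosper form: A/B · C(k+1)/C(k) with A=1, B=1, C=k**3 + 15*k**2/8 + 9*k/8 + 3/8.
Set up (1)·f(k+1) − (1)·f(k) − (k**3 + 15*k**2/8 + 9*k/8 + 3/8) = 0.
Bound: deg f ≤ 4.
A polynomial solution: f(k) = k*(2*k**3 + k**2 - k + 1)/8.
So s_k = (B(k−1)f/C)·t_k = (k*(2*k**3 + k**2 - k + 1)/(8*k**3 + 15*k**2 + 9*k + 3))·t_k = k*(-2*k**3 - k**2 + k - 1).
s_(k+1) − s_k = -8*k**3 - 15*k**2 - 9*k - 3 = t_k.
Evaluate: s_(n+1) = -2*n**4 - 9*n**3 - 14*n**2 - 10*n - 3; subtract s_(1) = -3 ⇒ S(n) = n*(-2*n**3 - 9*n**2 - 14*n - 10).

S(n) = n \left(- 2 n^{3} - 9 n^{2} - 14 n - 10\right)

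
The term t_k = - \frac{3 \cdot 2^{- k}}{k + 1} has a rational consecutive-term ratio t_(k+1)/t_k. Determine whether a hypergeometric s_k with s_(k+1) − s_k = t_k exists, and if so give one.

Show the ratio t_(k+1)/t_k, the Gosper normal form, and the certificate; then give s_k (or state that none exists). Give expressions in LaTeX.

none — t_k is not Gosper-summable

Step 1: r(k) = (k + 1)/(2*(k + 2)).
So A=k/2 + 1/2 and B=k + 2, with C=1.
Set up (k/2 + 1/2)·f(k+1) − (k + 1)·f(k) − (1) = 0.
From deg A=1, deg B=1, deg C=0: d=-1.
Bound -1 < 0, so the key equation has no polynomial solution.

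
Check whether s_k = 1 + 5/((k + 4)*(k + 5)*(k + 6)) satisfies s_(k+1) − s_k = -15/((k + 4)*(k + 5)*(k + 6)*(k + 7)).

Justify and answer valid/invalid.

s_(k+1) = 1 + 5/((k + 5)*(k + 6)*(k + 7))
s_(k+1) − s_k = -15/((k + 4)*(k + 5)*(k + 6)*(k + 7))
(s_(k+1) − s_k) − t_k = 0

Valid — Δs_k = t_k.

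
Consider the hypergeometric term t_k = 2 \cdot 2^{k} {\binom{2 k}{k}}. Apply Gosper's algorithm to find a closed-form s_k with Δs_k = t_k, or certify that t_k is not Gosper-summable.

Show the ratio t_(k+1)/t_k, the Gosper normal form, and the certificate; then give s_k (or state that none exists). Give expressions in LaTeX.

no hypergeometric antidifference exists

Step 1: r(k) = 4*(2*k + 1)/(k + 1).
Factor: A=8*k + 4; B=k + 1; C=1.
Set up (8*k + 4)·f(k+1) − (k)·f(k) − (1) = 0.
From deg A=1, deg B=1, deg C=0: d=-1.
d = -1 < 0 ⇒ no nonzero polynomial f; not summable.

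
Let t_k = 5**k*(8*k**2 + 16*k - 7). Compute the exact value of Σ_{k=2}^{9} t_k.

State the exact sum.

t_(k+1)/t_k = 5*(8*k**2 + 32*k + 17)/(8*k**2 + 16*k - 7).
Factor: A=5; B=1; C=k**2 + 2*k - 7/8.
f must satisfy (5)·f(k+1) − (1)·f(k) = k**2 + 2*k - 7/8.
Bound: deg f ≤ 2.
Solving with deg f ≤ 2: f(k) = (k + 1)*(2*k - 3)/8.
R(k) = B(k−1)·f(k)/C(k) = (k + 1)*(2*k - 3)/(8*k**2 + 16*k - 7); s_k = R·t_k = 5**k*(2*k**2 - k - 3).
s_(k+1) − s_k = 5**k*(8*k**2 + 16*k - 7) = t_k.
Telescoping: Σ = s_(10) − s_(2) = 1826171875 − (75) = 1826171800.

Σ = 1826171800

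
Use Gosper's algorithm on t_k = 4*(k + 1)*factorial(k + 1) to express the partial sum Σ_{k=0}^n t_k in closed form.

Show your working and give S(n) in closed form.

Compute t_(k+1)/t_k: get (k + 2)**2/(k + 1).
Gosper form: A/B · C(k+1)/C(k) with A=k + 2, B=1, C=k + 1.
f must satisfy (k + 2)·f(k+1) − (1)·f(k) = k + 1.
Bound: deg f ≤ 0.
Solve for f: f(k) = 1 (degree 0 ≤ 0).
Then R = B(k−1)f/C = 1/(k + 1), so s_k = R(k)·t_k = 4*factorial(k + 1).
Check: Δs_k = 4*(k + 1)*factorial(k + 1). ✓
Telescope: S(n) = s_(n+1) − s_(0) = 4*factorial(n + 2) − (4) = 4*factorial(n + 2) - 4.

S(n) = 4*factorial(n + 2) - 4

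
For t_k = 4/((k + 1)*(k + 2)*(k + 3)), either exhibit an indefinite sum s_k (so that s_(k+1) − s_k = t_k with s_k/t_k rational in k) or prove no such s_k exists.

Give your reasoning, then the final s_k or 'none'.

s_k = k*(k + 3)/((k + 1)*(k + 2))

r(k) = (k + 1)/(k + 4) after simplifying.
A = k + 1, B = k + 4, C = 1.
Set up (k + 1)·f(k+1) − (k + 3)·f(k) − (1) = 0.
Degrees (1,1,0) ⇒ d ≤ 2.
Solving with deg f ≤ 2: f(k) = k*(k + 3)/4.
Then R = B(k−1)f/C = k*(k + 3)**2/4, so s_k = R(k)·t_k = k*(k + 3)/((k + 1)*(k + 2)).
Verify: 4/(k**3 + 6*k**2 + 11*k + 6) matches t_k.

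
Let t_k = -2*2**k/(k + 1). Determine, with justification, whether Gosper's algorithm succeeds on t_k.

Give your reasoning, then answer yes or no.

r(k) = 2*(k + 1)/(k + 2) after simplifying.
A = 2*k + 2, B = k + 2, C = 1.
Need (2*k + 2)·f(k+1) − (k + 1)·f(k) = 1.
deg f ≤ -1 (via 1,1,0).
d = -1 < 0 ⇒ no nonzero polynomial f; not summable.

No — key equation has no polynomial f.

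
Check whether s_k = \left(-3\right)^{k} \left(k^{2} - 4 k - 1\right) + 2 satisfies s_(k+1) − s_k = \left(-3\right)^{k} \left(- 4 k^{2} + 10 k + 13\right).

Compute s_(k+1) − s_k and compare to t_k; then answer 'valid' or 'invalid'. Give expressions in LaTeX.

valid (s_(k+1) − s_k reduces to t_k)

s_(k+1) = (-3)**(k + 1)*(-4*k + (k + 1)**2 - 5) + 2
s_(k+1) − s_k = (-3)**k*(-4*k**2 + 10*k + 13)
(s_(k+1) − s_k) − t_k = 0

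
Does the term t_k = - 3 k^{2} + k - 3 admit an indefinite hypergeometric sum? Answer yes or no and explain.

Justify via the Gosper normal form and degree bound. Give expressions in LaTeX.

Yes. s_k = k \left(- k^{2} + 2 k - 4\right).

r(k) = (-k + 3*(k + 1)**2 + 2)/(3*k**2 - k + 3) after simplifying.
So A=1 and B=1, with C=k**2 - k/3 + 1.
Solve (1)·f(k+1) − (1)·f(k) = k**2 - k/3 + 1.
From deg A=0, deg B=0, deg C=2: d=3.
Match coefficients ⇒ f(k) = k*(k**2 - 2*k + 4)/3.
So s_k = (B(k−1)f/C)·t_k = (k*(k**2 - 2*k + 4)/(3*k**2 - k + 3))·t_k = k*(-k**2 + 2*k - 4).
Verify: -3*k**2 + k - 3 matches t_k.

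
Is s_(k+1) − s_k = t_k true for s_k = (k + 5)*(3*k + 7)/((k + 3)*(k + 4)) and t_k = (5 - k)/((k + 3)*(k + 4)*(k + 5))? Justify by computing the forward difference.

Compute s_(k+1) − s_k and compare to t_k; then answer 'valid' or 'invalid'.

Valid: the claim telescopes to t_k.

s_(k+1) = (k + 6)*(3*k + 10)/((k + 4)*(k + 5))
s_(k+1) − s_k = (5 - k)/(k**3 + 12*k**2 + 47*k + 60)
(s_(k+1) − s_k) − t_k = 0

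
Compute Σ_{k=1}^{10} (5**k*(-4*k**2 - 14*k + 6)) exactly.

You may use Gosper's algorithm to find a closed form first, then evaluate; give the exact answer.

Ratio r(k) = 5*(2*k**2 + 11*k + 6)/(2*k**2 + 7*k - 3).
Take A(k)=5, B(k)=1, C(k)=k**2 + 7*k/2 - 3/2.
Key eq: (5)·f(k+1) = (1)·f(k) + (k**2 + 7*k/2 - 3/2).
From deg A=0, deg B=0, deg C=2: d=2.
Solving with deg f ≤ 2: f(k) = (k**2 + k - 4)/4.
Certificate R = B(k−1)f/C = (k**2 + k - 4)/(2*(2*k**2 + 7*k - 3)) gives s_k = 5**k*(-k**2 - k + 4).
s_(k+1) − s_k = 5**k*(-4*k**2 - 14*k + 6) = t_k.
Σ_(k=1)^(10) t_k = s_(11) − s_(1) = -6250000000 − (10) = -6250000010.

Σ = -6250000010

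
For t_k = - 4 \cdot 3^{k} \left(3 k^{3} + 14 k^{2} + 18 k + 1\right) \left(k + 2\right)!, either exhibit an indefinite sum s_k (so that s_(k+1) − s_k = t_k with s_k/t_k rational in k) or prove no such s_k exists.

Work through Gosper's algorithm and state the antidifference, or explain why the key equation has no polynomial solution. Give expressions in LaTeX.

s_k = - 4 \cdot 3^{k} \left(k - 1\right) \left(k + 1\right) \left(k + 2\right)!

r(k) = 3*(3*k**4 + 32*k**3 + 124*k**2 + 201*k + 108)/(3*k**3 + 14*k**2 + 18*k + 1) after simplifying.
So A=3*k + 9 and B=1, with C=k**3 + 14*k**2/3 + 6*k + 1/3.
Need (3*k + 9)·f(k+1) − (1)·f(k) = k**3 + 14*k**2/3 + 6*k + 1/3.
d = 2 from the (1,0,3) case.
Solve for f: f(k) = (k - 1)*(k + 1)/3 (degree 2 ≤ 2).
Certificate R = B(k−1)f/C = (k - 1)*(k + 1)/(3*k**3 + 14*k**2 + 18*k + 1) gives s_k = -4*3**k*(k - 1)*(k + 1)*factorial(k + 2).
Δs = -4*3**k*(3*k**3 + 14*k**2 + 18*k + 1)*factorial(k + 2), as required.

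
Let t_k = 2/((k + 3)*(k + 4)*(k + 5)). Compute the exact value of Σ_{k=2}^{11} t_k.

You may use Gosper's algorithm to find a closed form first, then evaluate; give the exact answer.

Σ = 7/240

t_(k+1)/t_k = (k + 3)/(k + 6).
Normal form (A,B,C) = (k + 3, k + 6, 1).
Solve (k + 3)·f(k+1) − (k + 5)·f(k) = 1.
d = 2 from the (1,1,0) case.
Coefficient equations give f(k) = k*(k + 7)/24.
Certificate R = B(k−1)f/C = k*(k + 5)*(k + 7)/24 gives s_k = k*(k + 7)/(12*(k + 3)*(k + 4)).
s_(k+1) − s_k = 2/(k**3 + 12*k**2 + 47*k + 60) = t_k.
Telescoping: Σ = s_(12) − s_(2) = 19/240 − (1/20) = 7/240.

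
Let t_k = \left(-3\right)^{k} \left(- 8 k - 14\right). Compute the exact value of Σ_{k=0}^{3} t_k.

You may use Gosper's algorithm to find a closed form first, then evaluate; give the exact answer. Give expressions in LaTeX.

r(k) = 3*(-4*k - 11)/(4*k + 7) after simplifying.
Factor: A=-3; B=1; C=k + 7/4.
Need (-3)·f(k+1) − (1)·f(k) = k + 7/4.
Bound: deg f ≤ 1.
A polynomial solution: f(k) = -(k + 1)/4.
R(k) = B(k−1)·f(k)/C(k) = -(k + 1)/(4*k + 7); s_k = R·t_k = 2*(-3)**k*(k + 1).
s_(k+1) − s_k = (-3)**k*(-8*k - 14) = t_k.
Evaluate s at k=4 and k=0: 810 and 2; difference 808.

Σ = 808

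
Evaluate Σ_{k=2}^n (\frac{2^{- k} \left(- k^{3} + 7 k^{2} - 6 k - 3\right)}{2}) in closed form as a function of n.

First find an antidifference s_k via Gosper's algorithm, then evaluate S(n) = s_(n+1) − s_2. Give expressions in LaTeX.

t_(k+1)/t_k = (k**3 - 4*k**2 - 5*k + 3)/(2*(k**3 - 7*k**2 + 6*k + 3)).
Factor: A=1/2; B=1; C=k**3 - 7*k**2 + 6*k + 3.
Solve (1/2)·f(k+1) − (1)·f(k) = k**3 - 7*k**2 + 6*k + 3.
Bound: deg f ≤ 3.
Solving with deg f ≤ 3: f(k) = -2*(k**3 - 4*k**2 + k + 1).
R(k) = B(k−1)·f(k)/C(k) = -2*(k**3 - 4*k**2 + k + 1)/(k**3 - 7*k**2 + 6*k + 3); s_k = R·t_k = (k**3 - 4*k**2 + k + 1)/2**k.
Δs = (-k**3 + 7*k**2 - 6*k - 3)/(2*2**k), as required.
Σ_(k=2)^n t_k = s_(n+1) − s_(2) = (2**(-n - 1)*(n**3 - n**2 - 4*n - 1)) − (-5/4), i.e. 2**(-n - 2)*(5*2**n + 2*n**3 - 2*n**2 - 8*n - 2).

S(n) = 2^{- n - 2} \left(5 \cdot 2^{n} + 2 n^{3} - 2 n^{2} - 8 n - 2\right)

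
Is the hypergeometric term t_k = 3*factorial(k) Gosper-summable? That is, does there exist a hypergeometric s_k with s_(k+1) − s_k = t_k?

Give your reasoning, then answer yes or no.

Compute t_(k+1)/t_k: get k + 1.
Take A(k)=k + 1, B(k)=1, C(k)=1.
Key eq: (k + 1)·f(k+1) = (1)·f(k) + (1).
d = -1 from the (1,0,0) case.
Negative degree bound (-1): no f exists, t_k not Gosper-summable.

No — key equation has no polynomial f.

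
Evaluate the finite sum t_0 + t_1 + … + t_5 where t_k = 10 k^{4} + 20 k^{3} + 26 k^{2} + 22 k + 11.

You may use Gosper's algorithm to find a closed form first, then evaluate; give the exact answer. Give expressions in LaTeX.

Step 1: r(k) = (10*k**4 + 60*k**3 + 146*k**2 + 174*k + 89)/(10*k**4 + 20*k**3 + 26*k**2 + 22*k + 11).
Normal form (A,B,C) = (1, 1, k**4 + 2*k**3 + 13*k**2/5 + 11*k/5 + 11/10).
f must satisfy (1)·f(k+1) − (1)·f(k) = k**4 + 2*k**3 + 13*k**2/5 + 11*k/5 + 11/10.
Bound: deg f ≤ 5.
A polynomial solution: f(k) = k*(2*k**4 + 2*k**2 + 3*k + 4)/10.
Get s_k = R·t_k = k*(2*k**4 + 2*k**2 + 3*k + 4) with R(k) = B(k−1)f(k)/C(k) = k*(2*k**4 + 2*k**2 + 3*k + 4)/(10*k**4 + 20*k**3 + 26*k**2 + 22*k + 11).
Check: Δs_k = 10*k**4 + 20*k**3 + 26*k**2 + 22*k + 11. ✓
Sum = s_(6) − s_(0); s_(6) = 16116, s_(0) = 0 ⇒ 16116.

Σ = 16116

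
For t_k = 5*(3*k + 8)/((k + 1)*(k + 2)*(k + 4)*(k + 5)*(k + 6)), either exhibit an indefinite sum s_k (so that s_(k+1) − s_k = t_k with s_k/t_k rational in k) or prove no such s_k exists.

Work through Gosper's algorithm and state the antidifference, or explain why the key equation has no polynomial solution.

s_k = k*(k**2 + 10*k + 29)/(4*(k**3 + 10*k**2 + 29*k + 20))

Compute t_(k+1)/t_k: get (k + 1)*(k + 4)*(3*k + 11)/((k + 3)*(k + 7)*(3*k + 8)).
Normal form (A,B,C) = (k + 1, k + 7, k**2 + 17*k/3 + 8).
Need (k + 1)·f(k+1) − (k + 6)·f(k) = k**2 + 17*k/3 + 8.
Bound: deg f ≤ 5.
Coefficient equations give f(k) = k*(k + 2)*(k + 3)*(k**2 + 10*k + 29)/60.
R(k) = B(k−1)·f(k)/C(k) = k*(k + 2)*(k + 6)*(k**2 + 10*k + 29)/(20*(3*k + 8)); s_k = R·t_k = k*(k**2 + 10*k + 29)/(4*(k**3 + 10*k**2 + 29*k + 20)).
Check: Δs_k = 5*(3*k + 8)/(k**5 + 18*k**4 + 121*k**3 + 372*k**2 + 508*k + 240). ✓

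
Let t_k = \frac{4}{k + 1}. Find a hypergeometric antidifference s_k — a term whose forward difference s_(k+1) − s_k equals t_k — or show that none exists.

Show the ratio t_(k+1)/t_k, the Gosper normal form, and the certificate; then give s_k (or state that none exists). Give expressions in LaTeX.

not Gosper-summable; s_k does not exist

Step 1: r(k) = (k + 1)/(k + 2).
Take A(k)=k + 1, B(k)=k + 2, C(k)=1.
Key eq: (k + 1)·f(k+1) = (k + 1)·f(k) + (1).
Bound: deg f ≤ 0.
Put f(k) = c0: A·f(k+1) − B(k−1)·f(k) − C = -1; need -1 = 0 — inconsistent ⇒ no f, not summable.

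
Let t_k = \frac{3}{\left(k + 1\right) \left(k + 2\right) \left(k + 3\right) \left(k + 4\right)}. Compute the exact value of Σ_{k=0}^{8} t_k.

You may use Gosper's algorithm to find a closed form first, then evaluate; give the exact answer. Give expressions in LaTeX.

t_(k+1)/t_k = (k + 1)/(k + 5).
So A=k + 1 and B=k + 5, with C=1.
Key eq: (k + 1)·f(k+1) = (k + 4)·f(k) + (1).
Degrees (1,1,0) ⇒ d ≤ 3.
Match coefficients ⇒ f(k) = k*(k**2 + 6*k + 11)/18.
Certificate R = B(k−1)f/C = k*(k + 4)*(k**2 + 6*k + 11)/18 gives s_k = k*(k**2 + 6*k + 11)/(6*(k + 1)*(k + 2)*(k + 3)).
s_(k+1) − s_k = 3/(k**4 + 10*k**3 + 35*k**2 + 50*k + 24) = t_k.
Telescoping: Σ = s_(9) − s_(0) = 73/440 − (0) = 73/440.

Σ = 73/440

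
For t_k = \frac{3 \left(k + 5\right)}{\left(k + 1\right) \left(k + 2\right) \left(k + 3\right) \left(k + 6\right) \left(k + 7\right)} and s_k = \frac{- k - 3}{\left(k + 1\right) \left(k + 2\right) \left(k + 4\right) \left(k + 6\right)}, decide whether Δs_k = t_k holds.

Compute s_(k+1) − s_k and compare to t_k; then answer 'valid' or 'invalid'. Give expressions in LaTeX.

s_(k+1) = (-k - 4)/((k + 2)*(k + 3)*(k + 5)*(k + 7))
s_(k+1) − s_k = (-(k + 1)*(k + 4)**2*(k + 6) + (k + 3)**2*(k + 5)*(k + 7))/((k + 1)*(k + 2)*(k + 3)*(k + 4)*(k + 5)*(k + 6)*(k + 7))
(s_(k+1) − s_k) − t_k = (-4*k**2 - 37*k - 81)/(k**7 + 28*k**6 + 322*k**5 + 1960*k**4 + 6769*k**3 + 13132*k**2 + 13068*k + 5040)

Invalid: residual \frac{- 4 k^{2} - 37 k - 81}{k^{7} + 28 k^{6} + 322 k^{5} + 1960 k^{4} + 6769 k^{3} + 13132 k^{2} + 13068 k + 5040} ≠ 0.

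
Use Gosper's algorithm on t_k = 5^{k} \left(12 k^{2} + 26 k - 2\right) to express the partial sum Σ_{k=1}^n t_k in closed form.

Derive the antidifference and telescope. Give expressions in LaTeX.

S(n) = 15 \cdot 5^{n} n^{2} + 25 \cdot 5^{n} n - 5 \cdot 5^{n} + 5

Step 1: r(k) = 5*(6*k**2 + 25*k + 18)/(6*k**2 + 13*k - 1).
Gosper form: A/B · C(k+1)/C(k) with A=5, B=1, C=k**2 + 13*k/6 - 1/6.
Set up (5)·f(k+1) − (1)·f(k) − (k**2 + 13*k/6 - 1/6) = 0.
d = 2 from the (0,0,2) case.
Match coefficients ⇒ f(k) = (3*k**2 - k - 3)/12.
Get s_k = R·t_k = 5**k*(3*k**2 - k - 3) with R(k) = B(k−1)f(k)/C(k) = (3*k**2 - k - 3)/(2*(6*k**2 + 13*k - 1)).
Verify: 5**k*(12*k**2 + 26*k - 2) matches t_k.
s_(n+1) = 5**(n + 1)*(3*n**2 + 5*n - 1) and s_(1) = -5, so S(n) = 15*5**n*n**2 + 25*5**n*n - 5*5**n + 5.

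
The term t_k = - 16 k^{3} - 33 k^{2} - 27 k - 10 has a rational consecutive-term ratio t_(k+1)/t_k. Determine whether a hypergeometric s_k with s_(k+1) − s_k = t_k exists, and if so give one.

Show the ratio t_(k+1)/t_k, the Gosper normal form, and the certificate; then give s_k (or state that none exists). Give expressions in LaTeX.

The ratio is (16*k**3 + 81*k**2 + 141*k + 86)/(16*k**3 + 33*k**2 + 27*k + 10).
Normal form (A,B,C) = (1, 1, k**3 + 33*k**2/16 + 27*k/16 + 5/8).
Key eq: (1)·f(k+1) = (1)·f(k) + (k**3 + 33*k**2/16 + 27*k/16 + 5/8).
From deg A=0, deg B=0, deg C=3: d=4.
Solving with deg f ≤ 4: f(k) = k*(k + 1)*(4*k**2 - k + 2)/16.
So s_k = (B(k−1)f/C)·t_k = (k*(4*k**2 - k + 2)/(16*k**2 + 17*k + 10))·t_k = k*(-4*k**3 - 3*k**2 - k - 2).
Verify: -16*k**3 - 33*k**2 - 27*k - 10 matches t_k.

s_k = k \left(- 4 k^{3} - 3 k^{2} - k - 2\right)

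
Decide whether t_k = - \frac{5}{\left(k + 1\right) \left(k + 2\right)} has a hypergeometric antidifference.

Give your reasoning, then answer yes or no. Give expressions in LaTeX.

The ratio is (k + 1)/(k + 3).
Gosper form: A/B · C(k+1)/C(k) with A=k + 1, B=k + 3, C=1.
Key eq: (k + 1)·f(k+1) = (k + 2)·f(k) + (1).
Bound: deg f ≤ 1.
Solve for f: f(k) = k (degree 1 ≤ 1).
Certificate R = B(k−1)f/C = k*(k + 2) gives s_k = -5*k/(k + 1).
Check: Δs_k = -5/(k**2 + 3*k + 2). ✓

Yes. s_k = - \frac{5 k}{k + 1}.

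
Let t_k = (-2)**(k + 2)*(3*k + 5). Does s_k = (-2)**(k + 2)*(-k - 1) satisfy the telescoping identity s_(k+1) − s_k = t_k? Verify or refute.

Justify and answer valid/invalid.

s_(k+1) = 8*(-2)**k*(k + 2)
s_(k+1) − s_k = (-2)**(k + 2)*(3*k + 5)
(s_(k+1) − s_k) − t_k = 0

valid; difference matches t_k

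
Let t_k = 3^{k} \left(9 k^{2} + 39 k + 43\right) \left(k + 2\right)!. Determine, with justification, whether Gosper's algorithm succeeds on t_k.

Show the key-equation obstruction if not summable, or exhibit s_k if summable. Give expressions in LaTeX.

t_(k+1)/t_k = 3*(9*k**3 + 84*k**2 + 262*k + 273)/(9*k**2 + 39*k + 43).
Gosper form: A/B · C(k+1)/C(k) with A=3*k + 9, B=1, C=k**2 + 13*k/3 + 43/9.
Need (3*k + 9)·f(k+1) − (1)·f(k) = k**2 + 13*k/3 + 43/9.
Bound: deg f ≤ 1.
Coefficient equations give f(k) = (3*k + 2)/9.
So s_k = (B(k−1)f/C)·t_k = ((3*k + 2)/(9*k**2 + 39*k + 43))·t_k = 3**k*(3*k + 2)*factorial(k + 2).
s_(k+1) − s_k = 3**k*(9*k**2 + 39*k + 43)*factorial(k + 2) = t_k.

Yes. s_k = 3^{k} \left(3 k + 2\right) \left(k + 2\right)!.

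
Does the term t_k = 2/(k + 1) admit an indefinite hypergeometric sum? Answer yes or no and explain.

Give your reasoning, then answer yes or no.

The ratio is (k + 1)/(k + 2).
Factor: A=k + 1; B=k + 2; C=1.
Set up (k + 1)·f(k+1) − (k + 1)·f(k) − (1) = 0.
From deg A=1, deg B=1, deg C=0: d=0.
Write f(k) = c0. Then LHS − RHS = -1, requiring -1 = 0: contradictory. No certificate.

No — t_k has no hypergeometric antidifference.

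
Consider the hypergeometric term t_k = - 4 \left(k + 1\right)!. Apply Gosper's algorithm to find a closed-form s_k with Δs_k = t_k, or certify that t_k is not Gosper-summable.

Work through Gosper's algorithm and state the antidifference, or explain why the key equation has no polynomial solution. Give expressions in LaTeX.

r(k) = k + 2 after simplifying.
Gosper form: A/B · C(k+1)/C(k) with A=k + 2, B=1, C=1.
Need (k + 2)·f(k+1) − (1)·f(k) = 1.
From deg A=1, deg B=0, deg C=0: d=-1.
Negative degree bound (-1): no f exists, t_k not Gosper-summable.

no hypergeometric antidifference exists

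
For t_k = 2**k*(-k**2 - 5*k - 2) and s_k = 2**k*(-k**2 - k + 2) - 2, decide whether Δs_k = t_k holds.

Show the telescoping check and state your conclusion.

s_(k+1) = 2*2**k*(-k - (k + 1)**2 + 1) - 2
s_(k+1) − s_k = 2**k*(-k**2 - 5*k - 2)
(s_(k+1) − s_k) − t_k = 0

Valid — Δs_k = t_k.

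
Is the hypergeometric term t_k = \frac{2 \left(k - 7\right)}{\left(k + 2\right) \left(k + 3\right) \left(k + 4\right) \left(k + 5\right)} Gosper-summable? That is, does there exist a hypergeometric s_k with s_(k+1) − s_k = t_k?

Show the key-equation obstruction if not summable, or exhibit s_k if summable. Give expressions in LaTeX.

t_(k+1)/t_k = (k - 6)*(k + 2)/((k - 7)*(k + 6)).
So A=k + 2 and B=k + 6, with C=k - 7.
Key eq: (k + 2)·f(k+1) = (k + 5)·f(k) + (k - 7).
From deg A=1, deg B=1, deg C=1: d=3.
A polynomial solution: f(k) = -k*(k**2 + 9*k + 32)/12.
Get s_k = R·t_k = k*(-k**2 - 9*k - 32)/(6*(k + 2)*(k + 3)*(k + 4)) with R(k) = B(k−1)f(k)/C(k) = -k*(k + 5)*(k**2 + 9*k + 32)/(12*(k - 7)).
Verify: 2*(k - 7)/(k**4 + 14*k**3 + 71*k**2 + 154*k + 120) matches t_k.

Yes. s_k = \frac{k \left(- k^{2} - 9 k - 32\right)}{6 \left(k + 2\right) \left(k + 3\right) \left(k + 4\right)}.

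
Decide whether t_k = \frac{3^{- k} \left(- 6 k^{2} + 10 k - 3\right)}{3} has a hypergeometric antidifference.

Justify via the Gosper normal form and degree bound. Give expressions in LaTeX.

r(k) = (6*k**2 + 2*k - 1)/(3*(6*k**2 - 10*k + 3)) after simplifying.
A = 1/3, B = 1, C = k**2 - 5*k/3 + 1/2.
Need (1/3)·f(k+1) − (1)·f(k) = k**2 - 5*k/3 + 1/2.
d = 2 from the (0,0,2) case.
A polynomial solution: f(k) = -(3*k**2 - 2*k + 2)/2.
Get s_k = R·t_k = (3*k**2 - 2*k + 2)/3**k with R(k) = B(k−1)f(k)/C(k) = -3*(3*k**2 - 2*k + 2)/(6*k**2 - 10*k + 3).
Check: Δs_k = (-6*k**2 + 10*k - 3)/(3*3**k). ✓

Yes. s_k = 3^{- k} \left(3 k^{2} - 2 k + 2\right).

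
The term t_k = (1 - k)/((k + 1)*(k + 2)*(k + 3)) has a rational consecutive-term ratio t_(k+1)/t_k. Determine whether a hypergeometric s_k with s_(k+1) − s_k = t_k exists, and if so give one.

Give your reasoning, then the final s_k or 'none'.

t_(k+1)/t_k = k*(k + 1)/((k - 1)*(k + 4)).
Take A(k)=k + 1, B(k)=k + 4, C(k)=k - 1.
f must satisfy (k + 1)·f(k+1) − (k + 3)·f(k) = k - 1.
Degrees (1,1,1) ⇒ d ≤ 2.
Solving with deg f ≤ 2: f(k) = -k.
Certificate R = B(k−1)f/C = -k*(k + 3)/(k - 1) gives s_k = k/((k + 1)*(k + 2)).
s_(k+1) − s_k = (1 - k)/(k**3 + 6*k**2 + 11*k + 6) = t_k.

s_k = k/((k + 1)*(k + 2))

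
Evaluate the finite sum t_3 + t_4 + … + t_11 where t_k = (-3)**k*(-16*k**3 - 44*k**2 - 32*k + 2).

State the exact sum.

r(k) = 3*(-8*k**3 - 46*k**2 - 84*k - 45)/(8*k**3 + 22*k**2 + 16*k - 1) after simplifying.
Normal form (A,B,C) = (-3, 1, k**3 + 11*k**2/4 + 2*k - 1/8).
Need (-3)·f(k+1) − (1)·f(k) = k**3 + 11*k**2/4 + 2*k - 1/8.
deg f ≤ 3 (via 0,0,3).
Coefficient equations give f(k) = -(k - 1)*(k + 1)*(2*k + 1)/8.
R(k) = B(k−1)·f(k)/C(k) = -(k - 1)*(k + 1)*(2*k + 1)/(8*k**3 + 22*k**2 + 16*k - 1); s_k = R·t_k = 2*(-3)**k*(2*k**3 + k**2 - 2*k - 1).
s_(k+1) − s_k = (-3)**k*(-16*k**3 - 44*k**2 - 32*k + 2) = t_k.
Σ_(k=3)^(11) t_k = s_(12) − s_(3) = 3799803150 − (-3024) = 3799806174.

Σ = 3799806174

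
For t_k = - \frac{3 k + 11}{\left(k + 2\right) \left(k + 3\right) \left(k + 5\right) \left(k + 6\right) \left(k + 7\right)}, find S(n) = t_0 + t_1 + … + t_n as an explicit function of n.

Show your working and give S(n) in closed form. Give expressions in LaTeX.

S(n) = \frac{- n^{3} - 16 n^{2} - 81 n - 66}{60 \left(n^{3} + 16 n^{2} + 81 n + 126\right)}

t_(k+1)/t_k = (k + 2)*(k + 5)*(3*k + 14)/((k + 4)*(k + 8)*(3*k + 11)).
Normal form (A,B,C) = (k + 2, k + 8, k**2 + 23*k/3 + 44/3).
Need (k + 2)·f(k+1) − (k + 7)·f(k) = k**2 + 23*k/3 + 44/3.
deg f ≤ 5 (via 1,1,2).
A polynomial solution: f(k) = k*(k + 3)*(k + 4)*(k**2 + 13*k + 52)/180.
R(k) = B(k−1)·f(k)/C(k) = k*(k + 3)*(k + 7)*(k**2 + 13*k + 52)/(60*(3*k + 11)); s_k = R·t_k = k*(-k**2 - 13*k - 52)/(60*(k**3 + 13*k**2 + 52*k + 60)).
Check: Δs_k = (-3*k - 11)/(k**5 + 23*k**4 + 203*k**3 + 853*k**2 + 1692*k + 1260). ✓
s_(n+1) = (-n**3 - 16*n**2 - 81*n - 66)/(60*(n**3 + 16*n**2 + 81*n + 126)) and s_(0) = 0, so S(n) = (-n**3 - 16*n**2 - 81*n - 66)/(60*(n**3 + 16*n**2 + 81*n + 126)).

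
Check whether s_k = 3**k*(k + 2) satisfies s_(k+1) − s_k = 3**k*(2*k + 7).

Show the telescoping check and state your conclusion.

valid; difference matches t_k

s_(k+1) = 3**(k + 1)*(k + 3)
s_(k+1) − s_k = 3**k*(2*k + 7)
(s_(k+1) − s_k) − t_k = 0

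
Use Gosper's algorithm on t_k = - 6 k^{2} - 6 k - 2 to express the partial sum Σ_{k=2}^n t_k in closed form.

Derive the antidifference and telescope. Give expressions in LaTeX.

S(n) = - 2 n^{3} - 6 n^{2} - 6 n + 14

Compute t_(k+1)/t_k: get (3*k**2 + 9*k + 7)/(3*k**2 + 3*k + 1).
Factor: A=1; B=1; C=k**2 + k + 1/3.
Set up (1)·f(k+1) − (1)·f(k) − (k**2 + k + 1/3) = 0.
d = 3 from the (0,0,2) case.
Coefficient equations give f(k) = k**3/3.
Get s_k = R·t_k = -2*k**3 with R(k) = B(k−1)f(k)/C(k) = k**3/(3*k**2 + 3*k + 1).
Check: Δs_k = 2*k**3 - 2*(k + 1)**3. ✓
s_(n+1) = -2*n**3 - 6*n**2 - 6*n - 2 and s_(2) = -16, so S(n) = -2*n**3 - 6*n**2 - 6*n + 14.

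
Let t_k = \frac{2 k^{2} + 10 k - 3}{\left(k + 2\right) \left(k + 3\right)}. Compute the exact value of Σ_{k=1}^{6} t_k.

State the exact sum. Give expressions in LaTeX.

r(k) = (k + 2)*(10*k + 2*(k + 1)**2 + 7)/((k + 4)*(2*k**2 + 10*k - 3)) after simplifying.
So A=k + 2 and B=k + 4, with C=k**2 + 5*k - 3/2.
Need (k + 2)·f(k+1) − (k + 3)·f(k) = k**2 + 5*k - 3/2.
deg f ≤ 2 (via 1,1,2).
Match coefficients ⇒ f(k) = k*(4*k - 7)/4.
Then R = B(k−1)f/C = k*(k + 3)*(4*k - 7)/(2*(2*k**2 + 10*k - 3)), so s_k = R(k)·t_k = k*(4*k - 7)/(2*(k + 2)).
Check: Δs_k = (2*k**2 + 10*k - 3)/(k**2 + 5*k + 6). ✓
Sum = s_(7) − s_(1); s_(7) = 49/6, s_(1) = -1/2 ⇒ 26/3.

Σ = 26/3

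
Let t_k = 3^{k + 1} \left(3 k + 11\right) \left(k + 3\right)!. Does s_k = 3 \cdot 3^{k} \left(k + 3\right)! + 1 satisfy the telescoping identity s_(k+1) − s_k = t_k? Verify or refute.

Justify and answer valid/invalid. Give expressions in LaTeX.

s_(k+1) = 3*3**(k + 1)*factorial(k + 4) + 1
s_(k+1) − s_k = 3**(k + 1)*(3*k + 11)*factorial(k + 3)
(s_(k+1) − s_k) − t_k = 0

valid; difference matches t_k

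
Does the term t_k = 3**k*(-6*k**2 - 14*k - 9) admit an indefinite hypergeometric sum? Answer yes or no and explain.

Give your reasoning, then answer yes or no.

Yes. s_k = 3**k*(-3*k**2 + 2*k - 3).

Step 1: r(k) = 3*(6*k**2 + 26*k + 29)/(6*k**2 + 14*k + 9).
So A=3 and B=1, with C=k**2 + 7*k/3 + 3/2.
Set up (3)·f(k+1) − (1)·f(k) − (k**2 + 7*k/3 + 3/2) = 0.
deg f ≤ 2 (via 0,0,2).
Solving with deg f ≤ 2: f(k) = (3*k**2 - 2*k + 3)/6.
Certificate R = B(k−1)f/C = (3*k**2 - 2*k + 3)/(6*k**2 + 14*k + 9) gives s_k = 3**k*(-3*k**2 + 2*k - 3).
Verify: 3**k*(-6*k**2 - 14*k - 9) matches t_k.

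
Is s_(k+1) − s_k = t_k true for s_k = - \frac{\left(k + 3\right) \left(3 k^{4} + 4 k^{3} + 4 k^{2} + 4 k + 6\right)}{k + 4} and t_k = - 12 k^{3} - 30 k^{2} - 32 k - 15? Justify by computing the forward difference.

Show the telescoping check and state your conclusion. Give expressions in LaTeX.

Invalid: residual \frac{9 k^{4} + 74 k^{3} + 148 k^{2} + 139 k + 54}{k^{2} + 9 k + 20} ≠ 0.

s_(k+1) = (-3*k**5 - 28*k**4 - 98*k**3 - 172*k**2 - 165*k - 84)/(k + 5)
s_(k+1) − s_k = (-12*k**5 - 129*k**4 - 468*k**3 - 755*k**2 - 636*k - 246)/(k**2 + 9*k + 20)
(s_(k+1) − s_k) − t_k = (9*k**4 + 74*k**3 + 148*k**2 + 139*k + 54)/(k**2 + 9*k + 20)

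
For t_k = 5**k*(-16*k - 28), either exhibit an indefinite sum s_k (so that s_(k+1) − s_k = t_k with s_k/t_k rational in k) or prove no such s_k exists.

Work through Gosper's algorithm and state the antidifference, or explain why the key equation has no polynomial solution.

s_k = 5**k*(-4*k - 2)

t_(k+1)/t_k = 5*(4*k + 11)/(4*k + 7).
A = 5, B = 1, C = k + 7/4.
Set up (5)·f(k+1) − (1)·f(k) − (k + 7/4) = 0.
deg f ≤ 1 (via 0,0,1).
Solve for f: f(k) = (2*k + 1)/8 (degree 1 ≤ 1).
Certificate R = B(k−1)f/C = (2*k + 1)/(2*(4*k + 7)) gives s_k = 5**k*(-4*k - 2).
Verify: 5**k*(-16*k - 28) matches t_k.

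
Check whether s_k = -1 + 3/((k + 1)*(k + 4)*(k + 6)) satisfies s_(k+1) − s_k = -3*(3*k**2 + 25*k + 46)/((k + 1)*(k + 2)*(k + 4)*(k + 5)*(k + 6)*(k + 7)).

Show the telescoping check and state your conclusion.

s_(k+1) = -1 + 3/((k + 2)*(k + 5)*(k + 7))
s_(k+1) − s_k = 3/((k + 2)*(k + 5)*(k + 7)) - 3/((k + 1)*(k + 4)*(k + 6))
(s_(k+1) − s_k) − t_k = 0

valid (s_(k+1) − s_k reduces to t_k)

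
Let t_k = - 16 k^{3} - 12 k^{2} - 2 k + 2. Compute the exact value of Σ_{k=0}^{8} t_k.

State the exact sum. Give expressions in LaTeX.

The ratio is (k + 8*(k + 1)**3 + 6*(k + 1)**2)/(8*k**3 + 6*k**2 + k - 1).
Gosper form: A/B · C(k+1)/C(k) with A=1, B=1, C=k**3 + 3*k**2/4 + k/8 - 1/8.
Need (1)·f(k+1) − (1)·f(k) = k**3 + 3*k**2/4 + k/8 - 1/8.
From deg A=0, deg B=0, deg C=3: d=4.
Coefficient equations give f(k) = k*(4*k**3 - 4*k**2 - k - 1)/16.
R(k) = B(k−1)·f(k)/C(k) = k*(4*k**3 - 4*k**2 - k - 1)/(2*(8*k**3 + 6*k**2 + k - 1)); s_k = R·t_k = k*(-4*k**3 + 4*k**2 + k + 1).
s_(k+1) − s_k = -16*k**3 - 12*k**2 - 2*k + 2 = t_k.
Evaluate s at k=9 and k=0: -23238 and 0; difference -23238.

Σ = -23238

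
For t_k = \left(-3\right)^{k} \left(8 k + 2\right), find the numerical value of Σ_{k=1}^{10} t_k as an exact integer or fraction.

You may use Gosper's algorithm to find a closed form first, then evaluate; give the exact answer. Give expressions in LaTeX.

r(k) = 3*(-4*k - 5)/(4*k + 1) after simplifying.
Factor: A=-3; B=1; C=k + 1/4.
Solve (-3)·f(k+1) − (1)·f(k) = k + 1/4.
d = 1 from the (0,0,1) case.
Solve for f: f(k) = -(2*k - 1)/8 (degree 1 ≤ 1).
R(k) = B(k−1)·f(k)/C(k) = -(2*k - 1)/(2*(4*k + 1)); s_k = R·t_k = (-3)**k*(1 - 2*k).
s_(k+1) − s_k = (-3)**k*(8*k + 2) = t_k.
Σ_(k=1)^(10) t_k = s_(11) − s_(1) = 3720087 − (3) = 3720084.

Σ = 3720084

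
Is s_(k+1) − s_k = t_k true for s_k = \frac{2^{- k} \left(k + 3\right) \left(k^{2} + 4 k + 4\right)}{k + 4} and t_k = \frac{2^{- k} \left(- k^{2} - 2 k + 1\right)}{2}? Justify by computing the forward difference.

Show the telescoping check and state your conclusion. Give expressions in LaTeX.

Invalid: residual \frac{2^{- k} \left(k^{3} + 8 k^{2} + 15 k + 4\right)}{2 \left(k^{2} + 9 k + 20\right)} ≠ 0.

s_(k+1) = (k + 4)*(4*k + (k + 1)**2 + 8)/(2*2**k*(k + 5))
s_(k+1) − s_k = (-k**4 - 10*k**3 - 29*k**2 - 16*k + 24)/(2*2**k*(k**2 + 9*k + 20))
(s_(k+1) − s_k) − t_k = (k**3 + 8*k**2 + 15*k + 4)/(2*2**k*(k**2 + 9*k + 20))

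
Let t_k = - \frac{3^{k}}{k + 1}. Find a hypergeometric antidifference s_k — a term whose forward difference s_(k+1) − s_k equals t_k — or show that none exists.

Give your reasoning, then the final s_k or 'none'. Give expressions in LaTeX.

r(k) = 3*(k + 1)/(k + 2) after simplifying.
Factor: A=3*k + 3; B=k + 2; C=1.
f must satisfy (3*k + 3)·f(k+1) − (k + 1)·f(k) = 1.
d = -1 from the (1,1,0) case.
d = -1 < 0 ⇒ no nonzero polynomial f; not summable.

not Gosper-summable; s_k does not exist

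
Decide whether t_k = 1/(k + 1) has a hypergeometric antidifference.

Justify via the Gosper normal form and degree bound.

No — key equation has no polynomial f.

Step 1: r(k) = (k + 1)/(k + 2).
So A=k + 1 and B=k + 2, with C=1.
Set up (k + 1)·f(k+1) − (k + 1)·f(k) − (1) = 0.
d = 0 from the (1,1,0) case.
Put f(k) = c0: A·f(k+1) − B(k−1)·f(k) − C = -1; need -1 = 0 — inconsistent ⇒ no f, not summable.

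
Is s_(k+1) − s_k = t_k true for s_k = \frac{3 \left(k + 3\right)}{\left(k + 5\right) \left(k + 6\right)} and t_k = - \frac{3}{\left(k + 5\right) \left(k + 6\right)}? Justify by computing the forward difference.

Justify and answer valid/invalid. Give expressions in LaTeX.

Invalid: residual \frac{18}{k^{3} + 18 k^{2} + 107 k + 210} ≠ 0.

s_(k+1) = 3*(k + 4)/((k + 6)*(k + 7))
s_(k+1) − s_k = 3*(-k - 1)/(k**3 + 18*k**2 + 107*k + 210)
(s_(k+1) − s_k) − t_k = 18/(k**3 + 18*k**2 + 107*k + 210)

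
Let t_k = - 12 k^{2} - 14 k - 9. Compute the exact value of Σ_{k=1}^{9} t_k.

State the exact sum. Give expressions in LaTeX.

Σ = -4131

Ratio r(k) = (12*k**2 + 38*k + 35)/(12*k**2 + 14*k + 9).
A = 1, B = 1, C = k**2 + 7*k/6 + 3/4.
f must satisfy (1)·f(k+1) − (1)·f(k) = k**2 + 7*k/6 + 3/4.
Degrees (0,0,2) ⇒ d ≤ 3.
Coefficient equations give f(k) = k*(4*k**2 + k + 4)/12.
Then R = B(k−1)f/C = k*(4*k**2 + k + 4)/(12*k**2 + 14*k + 9), so s_k = R(k)·t_k = k*(-4*k**2 - k - 4).
s_(k+1) − s_k = -12*k**2 - 14*k - 9 = t_k.
Telescoping: Σ = s_(10) − s_(1) = -4140 − (-9) = -4131.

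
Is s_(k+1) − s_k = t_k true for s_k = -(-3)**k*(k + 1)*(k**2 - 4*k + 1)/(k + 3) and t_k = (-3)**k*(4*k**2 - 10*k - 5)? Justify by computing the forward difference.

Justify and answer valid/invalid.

Invalid: residual (-3)**k*(-8*k**3 - 6*k**2 + 78*k + 28)/(k**2 + 7*k + 12) ≠ 0.

s_(k+1) = (-3)**(k + 1)*(-k**3 + 6*k + 4)/(k + 4)
s_(k+1) − s_k = (-3)**k*(4*k**4 + 10*k**3 - 33*k**2 - 77*k - 32)/(k**2 + 7*k + 12)
(s_(k+1) − s_k) − t_k = (-3)**k*(-8*k**3 - 6*k**2 + 78*k + 28)/(k**2 + 7*k + 12)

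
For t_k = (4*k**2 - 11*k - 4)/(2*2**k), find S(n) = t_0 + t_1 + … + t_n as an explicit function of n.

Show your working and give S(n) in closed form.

Ratio r(k) = (4*k**2 - 3*k - 11)/(2*(4*k**2 - 11*k - 4)).
So A=1/2 and B=1, with C=k**2 - 11*k/4 - 1.
Set up (1/2)·f(k+1) − (1)·f(k) − (k**2 - 11*k/4 - 1) = 0.
Degrees (0,0,2) ⇒ d ≤ 2.
Solving with deg f ≤ 2: f(k) = -(4*k**2 - 3*k - 3)/2.
So s_k = (B(k−1)f/C)·t_k = (-2*(4*k**2 - 3*k - 3)/(4*k**2 - 11*k - 4))·t_k = (-4*k**2 + 3*k + 3)/2**k.
Check: Δs_k = (4*k**2 - 11*k - 4)/(2*2**k). ✓
s_(n+1) = 2**(-n - 1)*(-4*n**2 - 5*n + 2) and s_(0) = 3, so S(n) = (-6*2**n - 4*n**2 - 5*n + 2)/(2*2**n).

S(n) = (-6*2**n - 4*n**2 - 5*n + 2)/(2*2**n)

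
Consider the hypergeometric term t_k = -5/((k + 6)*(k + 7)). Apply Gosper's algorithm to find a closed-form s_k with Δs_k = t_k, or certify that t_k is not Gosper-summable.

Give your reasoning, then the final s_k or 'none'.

t_(k+1)/t_k = (k + 6)/(k + 8).
A = k + 6, B = k + 8, C = 1.
Solve (k + 6)·f(k+1) − (k + 7)·f(k) = 1.
Degrees (1,1,0) ⇒ d ≤ 1.
A polynomial solution: f(k) = k/6.
Certificate R = B(k−1)f/C = k*(k + 7)/6 gives s_k = -5*k/(6*k + 36).
s_(k+1) − s_k = -5/(k**2 + 13*k + 42) = t_k.

s_k = -5*k/(6*k + 36)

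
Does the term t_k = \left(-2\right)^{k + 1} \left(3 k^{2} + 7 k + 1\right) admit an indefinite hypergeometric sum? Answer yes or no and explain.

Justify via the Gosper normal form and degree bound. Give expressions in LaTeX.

Step 1: r(k) = 2*(-3*k**2 - 13*k - 11)/(3*k**2 + 7*k + 1).
A = -2, B = 1, C = k**2 + 7*k/3 + 1/3.
Key eq: (-2)·f(k+1) = (1)·f(k) + (k**2 + 7*k/3 + 1/3).
From deg A=0, deg B=0, deg C=2: d=2.
Solve for f: f(k) = -(k**2 + k - 1)/3 (degree 2 ≤ 2).
So s_k = (B(k−1)f/C)·t_k = (-(k**2 + k - 1)/(3*k**2 + 7*k + 1))·t_k = (-2)**(k + 1)*(-k**2 - k + 1).
Δs = (-2)**(k + 1)*(3*k**2 + 7*k + 1), as required.

Yes. s_k = \left(-2\right)^{k + 1} \left(- k^{2} - k + 1\right).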